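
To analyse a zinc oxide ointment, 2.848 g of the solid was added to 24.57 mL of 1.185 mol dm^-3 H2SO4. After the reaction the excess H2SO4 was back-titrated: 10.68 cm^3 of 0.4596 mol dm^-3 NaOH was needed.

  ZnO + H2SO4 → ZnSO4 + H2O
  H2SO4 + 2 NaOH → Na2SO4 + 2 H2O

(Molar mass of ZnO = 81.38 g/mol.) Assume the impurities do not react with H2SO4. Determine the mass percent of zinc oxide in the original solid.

76.18 %

n(H2SO4) added = 0.02457 × 1.185 = 0.02912 mol
n(NaOH) used in back-titration = 0.01068 × 0.4596 = 4.909 × 10^-3 mol
From the 1:2 ratio, n(H2SO4) left over = 1/2 × 4.909 × 10^-3 = 2.454 × 10^-3 mol
n(H2SO4) consumed by analyte = 0.02912 − 2.454 × 10^-3 = 0.02666 mol
n(ZnO) = 0.02666 mol (1:1 ratio)
mass of ZnO = 0.02666 × 81.38 = 2.170 g
% ZnO = 2.170 / 2.848 × 100 = 76.18 %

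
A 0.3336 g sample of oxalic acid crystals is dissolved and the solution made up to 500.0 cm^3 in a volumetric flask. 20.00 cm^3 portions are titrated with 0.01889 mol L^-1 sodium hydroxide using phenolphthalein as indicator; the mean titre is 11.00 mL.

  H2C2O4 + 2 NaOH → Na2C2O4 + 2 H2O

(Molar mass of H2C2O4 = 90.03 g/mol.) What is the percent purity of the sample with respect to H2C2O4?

n(NaOH) per titration = 0.01100 × 0.01889 = 2.078 × 10^-4 mol
From the 1:2 ratio, n(H2C2O4) in each aliquot = 1/2 × 2.078 × 10^-4 = 1.039 × 10^-4 mol
n(H2C2O4) in the whole flask = 1.039 × 10^-4 × 500.0/20.00 = 2.597 × 10^-3 mol
mass of H2C2O4 = 2.597 × 10^-3 × 90.03 = 0.2338 g
% H2C2O4 = 0.2338 / 0.3336 × 100 = 70.10 %

70.10 %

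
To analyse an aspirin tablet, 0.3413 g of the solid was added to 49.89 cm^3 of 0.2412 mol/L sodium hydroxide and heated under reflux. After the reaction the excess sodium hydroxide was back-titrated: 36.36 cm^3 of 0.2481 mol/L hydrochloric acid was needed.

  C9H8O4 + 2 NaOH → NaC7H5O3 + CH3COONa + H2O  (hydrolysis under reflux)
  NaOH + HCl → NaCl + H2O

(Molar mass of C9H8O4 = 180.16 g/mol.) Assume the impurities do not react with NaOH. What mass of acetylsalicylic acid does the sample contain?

n(NaOH) added = 0.04989 × 0.2412 = 0.01203 mol
n(HCl) used in back-titration = 0.03636 × 0.2481 = 9.021 × 10^-3 mol
n(NaOH) left over = 9.021 × 10^-3 mol (1:1 ratio)
n(NaOH) consumed by analyte = 0.01203 − 9.021 × 10^-3 = 3.013 × 10^-3 mol
From the 1:2 ratio, n(C9H8O4) = 1/2 × 3.013 × 10^-3 = 1.506 × 10^-3 mol
mass of C9H8O4 = 1.506 × 10^-3 × 180.16 = 0.2714 g

0.2714 g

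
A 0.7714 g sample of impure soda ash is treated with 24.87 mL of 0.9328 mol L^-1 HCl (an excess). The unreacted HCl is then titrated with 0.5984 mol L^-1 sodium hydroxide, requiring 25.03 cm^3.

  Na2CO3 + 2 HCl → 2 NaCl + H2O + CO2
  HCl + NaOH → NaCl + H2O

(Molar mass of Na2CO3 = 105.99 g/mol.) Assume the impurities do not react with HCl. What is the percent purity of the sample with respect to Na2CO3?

n(HCl) added = 0.02487 × 0.9328 = 0.02320 mol
n(NaOH) used in back-titration = 0.02503 × 0.5984 = 0.01498 mol
n(HCl) left over = 0.01498 mol (1:1 ratio)
n(HCl) consumed by analyte = 0.02320 − 0.01498 = 8.221 × 10^-3 mol
From the 1:2 ratio, n(Na2CO3) = 1/2 × 8.221 × 10^-3 = 4.110 × 10^-3 mol
mass of Na2CO3 = 4.110 × 10^-3 × 105.99 = 0.4357 g
% Na2CO3 = 0.4357 / 0.7714 × 100 = 56.48 %

56.48 %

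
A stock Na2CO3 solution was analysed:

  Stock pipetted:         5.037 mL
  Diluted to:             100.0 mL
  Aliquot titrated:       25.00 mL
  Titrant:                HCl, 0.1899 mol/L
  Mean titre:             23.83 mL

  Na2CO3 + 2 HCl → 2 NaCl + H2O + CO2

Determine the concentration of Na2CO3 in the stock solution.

1.797 mol/L

n(HCl) = 0.02383 × 0.1899 = 4.525 × 10^-3 mol
From the 1:2 ratio, n(Na2CO3) in the aliquot = 1/2 × 4.525 × 10^-3 = 2.263 × 10^-3 mol
[Na2CO3]_dilute = 2.263 × 10^-3 / 0.02500 = 0.09051 mol/L
Dilution factor = 100.0 / 5.037 = 19.85
[Na2CO3]_stock = 0.09051 × 19.85 = 1.797 mol/L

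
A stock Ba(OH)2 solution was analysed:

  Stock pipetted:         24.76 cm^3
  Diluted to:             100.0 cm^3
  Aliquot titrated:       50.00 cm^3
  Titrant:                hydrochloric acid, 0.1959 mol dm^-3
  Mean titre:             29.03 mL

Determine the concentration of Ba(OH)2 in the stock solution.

Ba(OH)2 + 2 HCl → BaCl2 + 2 H2O
n(HCl) = 0.02903 × 0.1959 = 5.687 × 10^-3 mol
From the 1:2 ratio, n(Ba(OH)2) in the aliquot = 1/2 × 5.687 × 10^-3 = 2.843 × 10^-3 mol
[Ba(OH)2]_dilute = 2.843 × 10^-3 / 0.05000 = 0.05687 mol/L
Dilution factor = 100.0 / 24.76 = 4.039
[Ba(OH)2]_stock = 0.05687 × 4.039 = 0.2297 mol/L

0.2297 mol/L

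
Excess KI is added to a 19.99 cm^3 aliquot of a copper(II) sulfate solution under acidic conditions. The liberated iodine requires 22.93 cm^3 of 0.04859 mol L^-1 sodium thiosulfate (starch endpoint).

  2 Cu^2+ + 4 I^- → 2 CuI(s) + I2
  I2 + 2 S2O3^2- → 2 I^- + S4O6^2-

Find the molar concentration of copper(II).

0.05574 mol/L

n(S2O3^2-) = 0.02293 × 0.04859 = 1.114 × 10^-3 mol
n(I2) = n(S2O3^2-)/2 = 5.571 × 10^-4 mol
From the 2:1 ratio, n(Cu2+) in the aliquot = 2/1 × 5.571 × 10^-4 = 1.114 × 10^-3 mol
[Cu2+] = 1.114 × 10^-3 / 0.01999 = 0.05574 mol/L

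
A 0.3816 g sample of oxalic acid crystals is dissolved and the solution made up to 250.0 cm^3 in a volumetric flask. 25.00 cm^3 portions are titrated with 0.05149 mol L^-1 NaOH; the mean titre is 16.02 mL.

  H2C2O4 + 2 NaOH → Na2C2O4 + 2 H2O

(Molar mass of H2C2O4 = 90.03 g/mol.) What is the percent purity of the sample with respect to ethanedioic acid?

97.30 %

n(NaOH) per titration = 0.01602 × 0.05149 = 8.249 × 10^-4 mol
From the 1:2 ratio, n(H2C2O4) in each aliquot = 1/2 × 8.249 × 10^-4 = 4.124 × 10^-4 mol
n(H2C2O4) in the whole flask = 4.124 × 10^-4 × 250.0/25.00 = 4.124 × 10^-3 mol
mass of H2C2O4 = 4.124 × 10^-3 × 90.03 = 0.3713 g
% H2C2O4 = 0.3713 / 0.3816 × 100 = 97.30 %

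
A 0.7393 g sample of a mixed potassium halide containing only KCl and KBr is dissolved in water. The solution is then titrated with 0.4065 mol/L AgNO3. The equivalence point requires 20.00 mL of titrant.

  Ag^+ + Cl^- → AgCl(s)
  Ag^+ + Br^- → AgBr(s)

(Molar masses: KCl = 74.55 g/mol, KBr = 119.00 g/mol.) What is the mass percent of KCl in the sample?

n(AgNO3) = 0.02000 × 0.4065 = 8.130 × 10^-3 mol
Let x = n(KCl), y = n(KBr).
Titrant: 1x + 1y = 8.130 × 10^-3;  mass: 74.55x + 119.00y = 0.7393
Solving, x = 5.133 × 10^-3 mol, y = 2.997 × 10^-3 mol
mass of KCl = 5.133 × 10^-3 × 74.55 = 0.3827 g
% KCl = 0.3827 / 0.7393 × 100 = 51.76 %

51.76 %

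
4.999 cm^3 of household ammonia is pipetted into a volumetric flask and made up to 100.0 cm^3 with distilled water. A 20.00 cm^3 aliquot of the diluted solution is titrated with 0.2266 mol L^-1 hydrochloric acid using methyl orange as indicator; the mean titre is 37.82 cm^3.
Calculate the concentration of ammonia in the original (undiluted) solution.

8.572 mol/L

NH3 + HCl → NH4Cl
n(HCl) = 0.03782 × 0.2266 = 8.570 × 10^-3 mol
n(NH3) in the aliquot = 8.570 × 10^-3 mol (1:1 ratio)
[NH3]_dilute = 8.570 × 10^-3 / 0.02000 = 0.4285 mol/L
Dilution factor = 100.0 / 4.999 = 20.00
[NH3]_stock = 0.4285 × 20.00 = 8.572 mol/L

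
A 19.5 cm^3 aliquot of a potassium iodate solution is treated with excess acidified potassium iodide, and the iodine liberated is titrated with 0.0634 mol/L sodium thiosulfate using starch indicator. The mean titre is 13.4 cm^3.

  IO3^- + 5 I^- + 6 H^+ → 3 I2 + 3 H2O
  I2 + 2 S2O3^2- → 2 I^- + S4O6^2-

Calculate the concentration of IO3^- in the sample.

n(S2O3^2-) = 0.0134 × 0.0634 = 8.50 × 10^-4 mol
n(I2) = n(S2O3^2-)/2 = 4.25 × 10^-4 mol
From the 1:3 ratio, n(IO3^-) in the aliquot = 1/3 × 4.25 × 10^-4 = 1.42 × 10^-4 mol
[IO3^-] = 1.42 × 10^-4 / 0.0195 = 0.00726 mol/L

0.00726 mol/L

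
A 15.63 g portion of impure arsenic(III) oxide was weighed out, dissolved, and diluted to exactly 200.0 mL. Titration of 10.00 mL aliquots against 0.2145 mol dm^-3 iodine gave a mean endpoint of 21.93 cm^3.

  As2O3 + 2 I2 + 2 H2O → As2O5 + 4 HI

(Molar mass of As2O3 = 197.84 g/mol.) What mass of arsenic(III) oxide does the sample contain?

9.306 g

n(I2) per titration = 0.02193 × 0.2145 = 4.704 × 10^-3 mol
From the 1:2 ratio, n(As2O3) in each aliquot = 1/2 × 4.704 × 10^-3 = 2.352 × 10^-3 mol
n(As2O3) in the whole flask = 2.352 × 10^-3 × 200.0/10.00 = 0.04704 mol
mass of As2O3 = 0.04704 × 197.84 = 9.306 g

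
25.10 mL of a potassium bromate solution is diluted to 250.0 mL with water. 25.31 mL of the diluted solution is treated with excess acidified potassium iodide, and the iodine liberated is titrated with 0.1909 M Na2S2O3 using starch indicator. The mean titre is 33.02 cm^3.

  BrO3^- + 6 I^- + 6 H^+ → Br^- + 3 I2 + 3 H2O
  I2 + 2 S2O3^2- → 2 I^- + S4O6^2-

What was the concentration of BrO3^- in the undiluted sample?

n(S2O3^2-) = 0.03302 × 0.1909 = 6.304 × 10^-3 mol
n(I2) = n(S2O3^2-)/2 = 3.152 × 10^-3 mol
From the 1:3 ratio, n(BrO3^-) in the aliquot = 1/3 × 3.152 × 10^-3 = 1.051 × 10^-3 mol
[BrO3^-]_dilute = 1.051 × 10^-3 / 0.02531 = 0.04151 mol/L
[BrO3^-]_original = 0.04151 × 250.0/25.10 = 0.4134 mol/L

0.4134 M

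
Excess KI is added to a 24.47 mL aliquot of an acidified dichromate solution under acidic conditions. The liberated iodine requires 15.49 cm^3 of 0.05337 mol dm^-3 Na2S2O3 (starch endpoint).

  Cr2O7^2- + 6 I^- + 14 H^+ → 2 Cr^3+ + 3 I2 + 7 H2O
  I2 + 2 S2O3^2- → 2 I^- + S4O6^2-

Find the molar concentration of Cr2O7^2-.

n(S2O3^2-) = 0.01549 × 0.05337 = 8.267 × 10^-4 mol
n(I2) = n(S2O3^2-)/2 = 4.134 × 10^-4 mol
From the 1:3 ratio, n(Cr2O7^2-) in the aliquot = 1/3 × 4.134 × 10^-4 = 1.378 × 10^-4 mol
[Cr2O7^2-] = 1.378 × 10^-4 / 0.02447 = 0.005631 mol/L

0.005631 mol/L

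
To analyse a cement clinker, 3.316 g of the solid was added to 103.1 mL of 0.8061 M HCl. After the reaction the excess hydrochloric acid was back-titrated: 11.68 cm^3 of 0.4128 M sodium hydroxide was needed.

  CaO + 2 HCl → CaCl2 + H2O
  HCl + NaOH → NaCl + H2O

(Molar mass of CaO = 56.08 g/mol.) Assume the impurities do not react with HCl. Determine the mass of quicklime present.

n(HCl) added = 0.1031 × 0.8061 = 0.08311 mol
n(NaOH) used in back-titration = 0.01168 × 0.4128 = 4.822 × 10^-3 mol
n(HCl) left over = 4.822 × 10^-3 mol (1:1 ratio)
n(HCl) consumed by analyte = 0.08311 − 4.822 × 10^-3 = 0.07829 mol
From the 1:2 ratio, n(CaO) = 1/2 × 0.07829 = 0.03914 mol
mass of CaO = 0.03914 × 56.08 = 2.195 g

2.195 g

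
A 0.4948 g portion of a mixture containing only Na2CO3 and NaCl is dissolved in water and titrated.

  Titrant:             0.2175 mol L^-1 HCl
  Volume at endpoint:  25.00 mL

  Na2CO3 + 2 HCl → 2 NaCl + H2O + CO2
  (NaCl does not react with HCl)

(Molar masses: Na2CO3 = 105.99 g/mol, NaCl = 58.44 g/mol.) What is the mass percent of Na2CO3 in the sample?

58.24 %

n(HCl) = 0.02500 × 0.2175 = 5.437 × 10^-3 mol
Let x = n(Na2CO3), y = n(NaCl).
Titrant: 2x = 5.437 × 10^-3;  mass: 105.99x + 58.44y = 0.4948
Solving, x = 2.719 × 10^-3 mol, y = 3.536 × 10^-3 mol
mass of Na2CO3 = 2.719 × 10^-3 × 105.99 = 0.2882 g
% Na2CO3 = 0.2882 / 0.4948 × 100 = 58.24 %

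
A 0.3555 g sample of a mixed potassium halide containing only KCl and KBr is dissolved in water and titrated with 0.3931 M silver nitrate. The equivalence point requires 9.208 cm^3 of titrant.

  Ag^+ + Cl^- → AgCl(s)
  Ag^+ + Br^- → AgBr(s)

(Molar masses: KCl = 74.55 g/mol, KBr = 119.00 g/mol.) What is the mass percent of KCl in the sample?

35.50 %

n(AgNO3) = 0.009208 × 0.3931 = 3.620 × 10^-3 mol
Let x = n(KCl), y = n(KBr).
Titrant: 1x + 1y = 3.620 × 10^-3;  mass: 74.55x + 119.00y = 0.3555
Solving, x = 1.693 × 10^-3 mol, y = 1.927 × 10^-3 mol
mass of KCl = 1.693 × 10^-3 × 74.55 = 0.1262 g
% KCl = 0.1262 / 0.3555 × 100 = 35.50 %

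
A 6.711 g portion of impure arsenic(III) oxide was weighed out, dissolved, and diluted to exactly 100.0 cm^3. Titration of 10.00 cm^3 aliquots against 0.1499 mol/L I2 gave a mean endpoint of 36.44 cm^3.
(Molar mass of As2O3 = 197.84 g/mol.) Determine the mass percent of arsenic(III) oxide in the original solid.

80.52 %

As2O3 + 2 I2 + 2 H2O → As2O5 + 4 HI
n(I2) per titration = 0.03644 × 0.1499 = 5.462 × 10^-3 mol
From the 1:2 ratio, n(As2O3) in each aliquot = 1/2 × 5.462 × 10^-3 = 2.731 × 10^-3 mol
n(As2O3) in the whole flask = 2.731 × 10^-3 × 100.0/10.00 = 0.02731 mol
mass of As2O3 = 0.02731 × 197.84 = 5.403 g
% As2O3 = 5.403 / 6.711 × 100 = 80.52 %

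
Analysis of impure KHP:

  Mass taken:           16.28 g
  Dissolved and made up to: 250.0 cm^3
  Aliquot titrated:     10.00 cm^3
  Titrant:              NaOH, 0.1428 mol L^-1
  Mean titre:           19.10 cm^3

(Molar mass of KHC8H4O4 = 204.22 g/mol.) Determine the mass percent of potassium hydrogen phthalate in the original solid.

KHC8H4O4 + NaOH → KNaC8H4O4 + H2O
n(NaOH) per titration = 0.01910 × 0.1428 = 2.727 × 10^-3 mol
n(KHC8H4O4) in each aliquot = 2.727 × 10^-3 mol (1:1 ratio)
n(KHC8H4O4) in the whole flask = 2.727 × 10^-3 × 250.0/10.00 = 0.06819 mol
mass of KHC8H4O4 = 0.06819 × 204.22 = 13.93 g
% KHC8H4O4 = 13.93 / 16.28 × 100 = 85.54 %

85.54 %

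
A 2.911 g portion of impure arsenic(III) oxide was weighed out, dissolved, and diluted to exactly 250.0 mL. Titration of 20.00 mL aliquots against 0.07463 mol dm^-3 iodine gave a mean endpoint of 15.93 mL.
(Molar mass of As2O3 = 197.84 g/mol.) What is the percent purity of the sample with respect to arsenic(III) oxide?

As2O3 + 2 I2 + 2 H2O → As2O5 + 4 HI
n(I2) per titration = 0.01593 × 0.07463 = 1.189 × 10^-3 mol
From the 1:2 ratio, n(As2O3) in each aliquot = 1/2 × 1.189 × 10^-3 = 5.944 × 10^-4 mol
n(As2O3) in the whole flask = 5.944 × 10^-4 × 250.0/20.00 = 7.430 × 10^-3 mol
mass of As2O3 = 7.430 × 10^-3 × 197.84 = 1.470 g
% As2O3 = 1.470 / 2.911 × 100 = 50.50 %

50.50 %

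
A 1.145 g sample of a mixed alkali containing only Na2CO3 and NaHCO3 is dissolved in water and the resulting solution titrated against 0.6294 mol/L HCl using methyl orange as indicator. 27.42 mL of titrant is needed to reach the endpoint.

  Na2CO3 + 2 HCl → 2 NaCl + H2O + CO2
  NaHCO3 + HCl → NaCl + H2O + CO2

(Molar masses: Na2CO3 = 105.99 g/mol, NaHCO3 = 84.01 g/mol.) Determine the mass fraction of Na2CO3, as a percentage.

n(HCl) = 0.02742 × 0.6294 = 0.01726 mol
Let x = n(Na2CO3), y = n(NaHCO3).
Titrant: 2x + 1y = 0.01726;  mass: 105.99x + 84.01y = 1.145
Solving, x = 4.915 × 10^-3 mol, y = 7.429 × 10^-3 mol
mass of Na2CO3 = 4.915 × 10^-3 × 105.99 = 0.5209 g
% Na2CO3 = 0.5209 / 1.145 × 100 = 45.49 %

45.49 %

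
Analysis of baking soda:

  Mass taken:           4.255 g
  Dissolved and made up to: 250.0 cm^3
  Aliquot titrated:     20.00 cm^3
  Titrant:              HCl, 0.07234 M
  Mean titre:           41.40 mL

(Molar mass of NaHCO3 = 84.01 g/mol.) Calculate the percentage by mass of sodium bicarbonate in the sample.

NaHCO3 + HCl → NaCl + H2O + CO2
n(HCl) per titration = 0.04140 × 0.07234 = 2.995 × 10^-3 mol
n(NaHCO3) in each aliquot = 2.995 × 10^-3 mol (1:1 ratio)
n(NaHCO3) in the whole flask = 2.995 × 10^-3 × 250.0/20.00 = 0.03744 mol
mass of NaHCO3 = 0.03744 × 84.01 = 3.145 g
% NaHCO3 = 3.145 / 4.255 × 100 = 73.91 %

73.91 %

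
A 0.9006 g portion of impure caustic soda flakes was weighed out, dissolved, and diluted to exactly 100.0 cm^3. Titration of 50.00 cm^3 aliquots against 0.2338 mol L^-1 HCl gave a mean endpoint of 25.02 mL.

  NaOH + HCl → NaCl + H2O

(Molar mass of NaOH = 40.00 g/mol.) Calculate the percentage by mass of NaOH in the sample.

n(HCl) per titration = 0.02502 × 0.2338 = 5.850 × 10^-3 mol
n(NaOH) in each aliquot = 5.850 × 10^-3 mol (1:1 ratio)
n(NaOH) in the whole flask = 5.850 × 10^-3 × 100.0/50.00 = 0.01170 mol
mass of NaOH = 0.01170 × 40.00 = 0.4680 g
% NaOH = 0.4680 / 0.9006 × 100 = 51.96 %

51.96 %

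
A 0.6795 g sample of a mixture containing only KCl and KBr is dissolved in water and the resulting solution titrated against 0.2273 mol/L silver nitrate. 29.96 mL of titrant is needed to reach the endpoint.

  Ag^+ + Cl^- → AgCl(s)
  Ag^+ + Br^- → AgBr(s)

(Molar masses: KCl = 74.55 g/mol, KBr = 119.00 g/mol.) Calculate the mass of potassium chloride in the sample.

n(AgNO3) = 0.02996 × 0.2273 = 6.810 × 10^-3 mol
Let x = n(KCl), y = n(KBr).
Titrant: 1x + 1y = 6.810 × 10^-3;  mass: 74.55x + 119.00y = 0.6795
Solving, x = 2.944 × 10^-3 mol, y = 3.865 × 10^-3 mol
mass of KCl = 2.944 × 10^-3 × 74.55 = 0.2195 g

0.2195 g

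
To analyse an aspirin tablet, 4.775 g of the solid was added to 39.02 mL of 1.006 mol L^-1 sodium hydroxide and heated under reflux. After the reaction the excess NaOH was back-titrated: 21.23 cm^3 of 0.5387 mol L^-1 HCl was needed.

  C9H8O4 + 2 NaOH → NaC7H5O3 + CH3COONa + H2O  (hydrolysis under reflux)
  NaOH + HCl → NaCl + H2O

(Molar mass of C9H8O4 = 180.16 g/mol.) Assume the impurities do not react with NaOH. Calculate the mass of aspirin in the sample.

2.506 g

n(NaOH) added = 0.03902 × 1.006 = 0.03925 mol
n(HCl) used in back-titration = 0.02123 × 0.5387 = 0.01144 mol
n(NaOH) left over = 0.01144 mol (1:1 ratio)
n(NaOH) consumed by analyte = 0.03925 − 0.01144 = 0.02782 mol
From the 1:2 ratio, n(C9H8O4) = 1/2 × 0.02782 = 0.01391 mol
mass of C9H8O4 = 0.01391 × 180.16 = 2.506 g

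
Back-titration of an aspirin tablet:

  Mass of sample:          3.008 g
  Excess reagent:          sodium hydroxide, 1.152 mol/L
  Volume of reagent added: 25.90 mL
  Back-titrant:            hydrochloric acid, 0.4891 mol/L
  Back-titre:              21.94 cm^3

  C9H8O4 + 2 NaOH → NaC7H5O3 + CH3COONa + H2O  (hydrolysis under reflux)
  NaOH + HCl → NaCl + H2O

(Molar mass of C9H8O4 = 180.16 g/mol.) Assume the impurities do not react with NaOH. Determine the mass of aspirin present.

n(NaOH) added = 0.02590 × 1.152 = 0.02984 mol
n(HCl) used in back-titration = 0.02194 × 0.4891 = 0.01073 mol
n(NaOH) left over = 0.01073 mol (1:1 ratio)
n(NaOH) consumed by analyte = 0.02984 − 0.01073 = 0.01911 mol
From the 1:2 ratio, n(C9H8O4) = 1/2 × 0.01911 = 9.553 × 10^-3 mol
mass of C9H8O4 = 9.553 × 10^-3 × 180.16 = 1.721 g

1.721 g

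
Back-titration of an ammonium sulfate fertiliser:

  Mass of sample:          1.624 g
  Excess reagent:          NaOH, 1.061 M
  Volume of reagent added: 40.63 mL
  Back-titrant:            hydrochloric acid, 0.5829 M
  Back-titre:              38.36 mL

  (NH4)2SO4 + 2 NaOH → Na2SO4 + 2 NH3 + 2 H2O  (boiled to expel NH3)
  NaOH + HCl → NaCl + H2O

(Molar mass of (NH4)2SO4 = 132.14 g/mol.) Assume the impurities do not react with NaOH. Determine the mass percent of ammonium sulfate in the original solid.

84.41 %

n(NaOH) added = 0.04063 × 1.061 = 0.04311 mol
n(HCl) used in back-titration = 0.03836 × 0.5829 = 0.02236 mol
n(NaOH) left over = 0.02236 mol (1:1 ratio)
n(NaOH) consumed by analyte = 0.04311 − 0.02236 = 0.02075 mol
From the 1:2 ratio, n((NH4)2SO4) = 1/2 × 0.02075 = 0.01037 mol
mass of (NH4)2SO4 = 0.01037 × 132.14 = 1.371 g
% (NH4)2SO4 = 1.371 / 1.624 × 100 = 84.41 %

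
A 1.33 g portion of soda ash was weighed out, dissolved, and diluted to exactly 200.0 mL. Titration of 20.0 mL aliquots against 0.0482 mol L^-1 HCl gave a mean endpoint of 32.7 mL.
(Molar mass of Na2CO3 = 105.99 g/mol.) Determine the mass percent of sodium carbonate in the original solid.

Na2CO3 + 2 HCl → 2 NaCl + H2O + CO2
n(HCl) per titration = 0.0327 × 0.0482 = 1.58 × 10^-3 mol
From the 1:2 ratio, n(Na2CO3) in each aliquot = 1/2 × 1.58 × 10^-3 = 7.88 × 10^-4 mol
n(Na2CO3) in the whole flask = 7.88 × 10^-4 × 200.0/20.0 = 7.88 × 10^-3 mol
mass of Na2CO3 = 7.88 × 10^-3 × 105.99 = 0.835 g
% Na2CO3 = 0.835 / 1.33 × 100 = 62.8 %

62.8 %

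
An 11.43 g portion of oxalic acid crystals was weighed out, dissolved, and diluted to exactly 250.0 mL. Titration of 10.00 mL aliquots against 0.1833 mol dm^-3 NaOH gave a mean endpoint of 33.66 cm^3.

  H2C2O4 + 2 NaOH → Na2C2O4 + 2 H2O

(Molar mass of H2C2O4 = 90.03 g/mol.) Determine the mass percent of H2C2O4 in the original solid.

n(NaOH) per titration = 0.03366 × 0.1833 = 6.170 × 10^-3 mol
From the 1:2 ratio, n(H2C2O4) in each aliquot = 1/2 × 6.170 × 10^-3 = 3.085 × 10^-3 mol
n(H2C2O4) in the whole flask = 3.085 × 10^-3 × 250.0/10.00 = 0.07712 mol
mass of H2C2O4 = 0.07712 × 90.03 = 6.943 g
% H2C2O4 = 6.943 / 11.43 × 100 = 60.75 %

60.75 %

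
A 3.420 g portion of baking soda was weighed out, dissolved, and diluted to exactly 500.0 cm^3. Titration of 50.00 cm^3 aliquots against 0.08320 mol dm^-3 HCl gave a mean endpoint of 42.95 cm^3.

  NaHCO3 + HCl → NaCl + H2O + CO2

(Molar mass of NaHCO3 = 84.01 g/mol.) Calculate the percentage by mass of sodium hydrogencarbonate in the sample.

n(HCl) per titration = 0.04295 × 0.08320 = 3.573 × 10^-3 mol
n(NaHCO3) in each aliquot = 3.573 × 10^-3 mol (1:1 ratio)
n(NaHCO3) in the whole flask = 3.573 × 10^-3 × 500.0/50.00 = 0.03573 mol
mass of NaHCO3 = 0.03573 × 84.01 = 3.002 g
% NaHCO3 = 3.002 / 3.420 × 100 = 87.78 %

87.78 %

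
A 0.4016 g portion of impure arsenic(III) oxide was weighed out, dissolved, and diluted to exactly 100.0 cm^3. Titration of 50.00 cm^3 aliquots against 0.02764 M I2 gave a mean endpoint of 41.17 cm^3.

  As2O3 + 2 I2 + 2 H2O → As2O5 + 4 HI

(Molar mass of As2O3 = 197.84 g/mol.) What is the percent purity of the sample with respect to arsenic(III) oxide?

56.06 %

n(I2) per titration = 0.04117 × 0.02764 = 1.138 × 10^-3 mol
From the 1:2 ratio, n(As2O3) in each aliquot = 1/2 × 1.138 × 10^-3 = 5.690 × 10^-4 mol
n(As2O3) in the whole flask = 5.690 × 10^-4 × 100.0/50.00 = 1.138 × 10^-3 mol
mass of As2O3 = 1.138 × 10^-3 × 197.84 = 0.2251 g
% As2O3 = 0.2251 / 0.4016 × 100 = 56.06 %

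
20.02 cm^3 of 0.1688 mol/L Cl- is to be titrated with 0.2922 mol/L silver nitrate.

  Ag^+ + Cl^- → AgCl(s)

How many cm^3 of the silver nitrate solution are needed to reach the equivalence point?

n(Cl-) = 0.02002 L × 0.1688 mol/L = 3.379 × 10^-3 mol
n(AgNO3) = 3.379 × 10^-3 mol (1:1 stoichiometry)
V(AgNO3) = 3.379 × 10^-3 mol / 0.2922 mol/L = 0.01157 L = 11.57 mL

11.57 mL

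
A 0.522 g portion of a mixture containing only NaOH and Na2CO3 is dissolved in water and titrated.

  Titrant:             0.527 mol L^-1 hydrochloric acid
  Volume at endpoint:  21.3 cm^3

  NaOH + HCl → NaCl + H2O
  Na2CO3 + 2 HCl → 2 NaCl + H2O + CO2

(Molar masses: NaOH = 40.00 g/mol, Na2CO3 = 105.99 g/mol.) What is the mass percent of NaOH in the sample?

n(HCl) = 0.0213 × 0.527 = 0.0112 mol
Let x = n(NaOH), y = n(Na2CO3).
Titrant: 1x + 2y = 0.0112;  mass: 40.00x + 105.99y = 0.522
Solving, x = 5.61 × 10^-3 mol, y = 2.81 × 10^-3 mol
mass of NaOH = 5.61 × 10^-3 × 40.00 = 0.224 g
% NaOH = 0.224 / 0.522 × 100 = 43.0 %

43.0 %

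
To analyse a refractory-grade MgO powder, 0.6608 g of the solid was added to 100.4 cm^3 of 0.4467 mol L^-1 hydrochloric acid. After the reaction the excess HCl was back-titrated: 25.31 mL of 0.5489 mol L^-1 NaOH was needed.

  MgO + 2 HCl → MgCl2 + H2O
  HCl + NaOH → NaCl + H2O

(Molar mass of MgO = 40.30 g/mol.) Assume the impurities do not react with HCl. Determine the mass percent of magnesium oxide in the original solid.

n(HCl) added = 0.1004 × 0.4467 = 0.04485 mol
n(NaOH) used in back-titration = 0.02531 × 0.5489 = 0.01389 mol
n(HCl) left over = 0.01389 mol (1:1 ratio)
n(HCl) consumed by analyte = 0.04485 − 0.01389 = 0.03096 mol
From the 1:2 ratio, n(MgO) = 1/2 × 0.03096 = 0.01548 mol
mass of MgO = 0.01548 × 40.30 = 0.6238 g
% MgO = 0.6238 / 0.6608 × 100 = 94.40 %

94.40 %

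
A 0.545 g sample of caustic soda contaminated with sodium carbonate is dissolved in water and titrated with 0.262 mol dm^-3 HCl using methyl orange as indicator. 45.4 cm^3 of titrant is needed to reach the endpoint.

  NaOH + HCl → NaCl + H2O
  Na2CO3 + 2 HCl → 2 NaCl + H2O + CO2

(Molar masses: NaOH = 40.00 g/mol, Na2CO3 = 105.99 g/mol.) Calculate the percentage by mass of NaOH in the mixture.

n(HCl) = 0.0454 × 0.262 = 0.0119 mol
Let x = n(NaOH), y = n(Na2CO3).
Titrant: 1x + 2y = 0.0119;  mass: 40.00x + 105.99y = 0.545
Solving, x = 6.57 × 10^-3 mol, y = 2.66 × 10^-3 mol
mass of NaOH = 6.57 × 10^-3 × 40.00 = 0.263 g
% NaOH = 0.263 / 0.545 × 100 = 48.2 %

48.2 %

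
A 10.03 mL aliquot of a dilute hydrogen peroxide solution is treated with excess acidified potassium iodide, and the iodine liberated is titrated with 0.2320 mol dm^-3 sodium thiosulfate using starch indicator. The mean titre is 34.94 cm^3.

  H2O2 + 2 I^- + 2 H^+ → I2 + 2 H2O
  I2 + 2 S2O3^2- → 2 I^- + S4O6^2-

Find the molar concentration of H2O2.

n(S2O3^2-) = 0.03494 × 0.2320 = 8.106 × 10^-3 mol
n(I2) = n(S2O3^2-)/2 = 4.053 × 10^-3 mol
n(H2O2) in the aliquot = 4.053 × 10^-3 mol (1:1 ratio)
[H2O2] = 4.053 × 10^-3 / 0.01003 = 0.4041 mol/L

0.4041 mol/L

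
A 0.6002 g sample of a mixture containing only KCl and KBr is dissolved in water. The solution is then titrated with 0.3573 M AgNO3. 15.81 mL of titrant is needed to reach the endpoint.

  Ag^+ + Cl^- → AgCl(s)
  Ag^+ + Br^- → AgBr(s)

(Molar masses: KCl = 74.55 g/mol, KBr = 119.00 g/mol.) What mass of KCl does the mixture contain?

0.1208 g

n(AgNO3) = 0.01581 × 0.3573 = 5.649 × 10^-3 mol
Let x = n(KCl), y = n(KBr).
Titrant: 1x + 1y = 5.649 × 10^-3;  mass: 74.55x + 119.00y = 0.6002
Solving, x = 1.620 × 10^-3 mol, y = 4.029 × 10^-3 mol
mass of KCl = 1.620 × 10^-3 × 74.55 = 0.1208 g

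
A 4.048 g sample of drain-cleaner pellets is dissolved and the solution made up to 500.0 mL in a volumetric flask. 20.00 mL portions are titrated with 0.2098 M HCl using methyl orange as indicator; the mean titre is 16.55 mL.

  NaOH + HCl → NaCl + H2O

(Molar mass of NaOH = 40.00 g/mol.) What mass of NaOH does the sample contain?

3.472 g

n(HCl) per titration = 0.01655 × 0.2098 = 3.472 × 10^-3 mol
n(NaOH) in each aliquot = 3.472 × 10^-3 mol (1:1 ratio)
n(NaOH) in the whole flask = 3.472 × 10^-3 × 500.0/20.00 = 0.08680 mol
mass of NaOH = 0.08680 × 40.00 = 3.472 g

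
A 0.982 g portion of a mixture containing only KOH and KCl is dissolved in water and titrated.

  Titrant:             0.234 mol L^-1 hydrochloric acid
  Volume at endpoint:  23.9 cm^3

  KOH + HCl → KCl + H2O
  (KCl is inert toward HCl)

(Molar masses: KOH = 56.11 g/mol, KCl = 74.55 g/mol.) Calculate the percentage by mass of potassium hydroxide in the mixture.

n(HCl) = 0.0239 × 0.234 = 5.59 × 10^-3 mol
Let x = n(KOH), y = n(KCl).
Titrant: 1x = 5.59 × 10^-3;  mass: 56.11x + 74.55y = 0.982
Solving, x = 5.59 × 10^-3 mol, y = 8.96 × 10^-3 mol
mass of KOH = 5.59 × 10^-3 × 56.11 = 0.314 g
% KOH = 0.314 / 0.982 × 100 = 32.0 %

32.0 %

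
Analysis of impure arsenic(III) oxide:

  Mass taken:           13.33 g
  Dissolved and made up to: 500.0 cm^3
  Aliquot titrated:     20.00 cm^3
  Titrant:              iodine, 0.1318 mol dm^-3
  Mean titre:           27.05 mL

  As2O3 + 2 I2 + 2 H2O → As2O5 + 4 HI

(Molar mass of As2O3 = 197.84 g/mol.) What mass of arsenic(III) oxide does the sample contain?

n(I2) per titration = 0.02705 × 0.1318 = 3.565 × 10^-3 mol
From the 1:2 ratio, n(As2O3) in each aliquot = 1/2 × 3.565 × 10^-3 = 1.783 × 10^-3 mol
n(As2O3) in the whole flask = 1.783 × 10^-3 × 500.0/20.00 = 0.04456 mol
mass of As2O3 = 0.04456 × 197.84 = 8.817 g

8.817 g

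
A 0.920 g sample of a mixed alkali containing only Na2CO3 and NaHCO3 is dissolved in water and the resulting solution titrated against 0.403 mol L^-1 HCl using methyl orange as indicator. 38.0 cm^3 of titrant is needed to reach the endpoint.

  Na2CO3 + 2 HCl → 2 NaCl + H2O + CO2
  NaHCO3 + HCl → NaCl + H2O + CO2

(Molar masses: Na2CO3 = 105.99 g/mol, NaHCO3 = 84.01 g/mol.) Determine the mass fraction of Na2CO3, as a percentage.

n(HCl) = 0.0380 × 0.403 = 0.0153 mol
Let x = n(Na2CO3), y = n(NaHCO3).
Titrant: 2x + 1y = 0.0153;  mass: 105.99x + 84.01y = 0.920
Solving, x = 5.91 × 10^-3 mol, y = 3.50 × 10^-3 mol
mass of Na2CO3 = 5.91 × 10^-3 × 105.99 = 0.626 g
% Na2CO3 = 0.626 / 0.920 × 100 = 68.1 %

68.1 %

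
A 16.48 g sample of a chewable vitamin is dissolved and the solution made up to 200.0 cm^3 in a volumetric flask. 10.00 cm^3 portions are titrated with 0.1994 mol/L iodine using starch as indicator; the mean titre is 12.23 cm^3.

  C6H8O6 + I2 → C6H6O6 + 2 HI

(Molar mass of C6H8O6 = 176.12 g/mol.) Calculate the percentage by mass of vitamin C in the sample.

n(I2) per titration = 0.01223 × 0.1994 = 2.439 × 10^-3 mol
n(C6H8O6) in each aliquot = 2.439 × 10^-3 mol (1:1 ratio)
n(C6H8O6) in the whole flask = 2.439 × 10^-3 × 200.0/10.00 = 0.04877 mol
mass of C6H8O6 = 0.04877 × 176.12 = 8.590 g
% C6H8O6 = 8.590 / 16.48 × 100 = 52.12 %

52.12 %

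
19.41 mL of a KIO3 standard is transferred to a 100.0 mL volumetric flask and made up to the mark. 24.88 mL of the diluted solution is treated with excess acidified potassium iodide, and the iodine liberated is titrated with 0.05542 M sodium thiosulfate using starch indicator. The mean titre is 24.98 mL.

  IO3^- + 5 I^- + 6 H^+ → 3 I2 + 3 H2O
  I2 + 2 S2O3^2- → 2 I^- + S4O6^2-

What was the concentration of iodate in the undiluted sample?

n(S2O3^2-) = 0.02498 × 0.05542 = 1.384 × 10^-3 mol
n(I2) = n(S2O3^2-)/2 = 6.922 × 10^-4 mol
From the 1:3 ratio, n(IO3^-) in the aliquot = 1/3 × 6.922 × 10^-4 = 2.307 × 10^-4 mol
[IO3^-]_dilute = 2.307 × 10^-4 / 0.02488 = 0.009274 mol/L
[IO3^-]_original = 0.009274 × 100.0/19.41 = 0.04778 mol/L

0.04778 M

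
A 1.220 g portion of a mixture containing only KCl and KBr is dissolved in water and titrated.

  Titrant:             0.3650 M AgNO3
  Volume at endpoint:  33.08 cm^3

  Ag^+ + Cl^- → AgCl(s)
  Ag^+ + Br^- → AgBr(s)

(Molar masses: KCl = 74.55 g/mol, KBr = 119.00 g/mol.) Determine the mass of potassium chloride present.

n(AgNO3) = 0.03308 × 0.3650 = 0.01207 mol
Let x = n(KCl), y = n(KBr).
Titrant: 1x + 1y = 0.01207;  mass: 74.55x + 119.00y = 1.220
Solving, x = 4.878 × 10^-3 mol, y = 7.196 × 10^-3 mol
mass of KCl = 4.878 × 10^-3 × 74.55 = 0.3637 g

0.3637 g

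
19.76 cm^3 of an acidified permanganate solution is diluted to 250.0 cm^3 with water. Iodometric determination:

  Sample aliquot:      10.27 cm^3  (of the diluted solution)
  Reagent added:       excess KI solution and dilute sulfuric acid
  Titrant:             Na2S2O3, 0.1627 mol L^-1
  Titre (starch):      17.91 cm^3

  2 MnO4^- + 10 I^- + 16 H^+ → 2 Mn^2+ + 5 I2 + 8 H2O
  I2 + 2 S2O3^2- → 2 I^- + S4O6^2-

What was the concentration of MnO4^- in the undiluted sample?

n(S2O3^2-) = 0.01791 × 0.1627 = 2.914 × 10^-3 mol
n(I2) = n(S2O3^2-)/2 = 1.457 × 10^-3 mol
From the 2:5 ratio, n(MnO4^-) in the aliquot = 2/5 × 1.457 × 10^-3 = 5.828 × 10^-4 mol
[MnO4^-]_dilute = 5.828 × 10^-4 / 0.01027 = 0.05675 mol/L
[MnO4^-]_original = 0.05675 × 250.0/19.76 = 0.7180 mol/L

0.7180 mol/L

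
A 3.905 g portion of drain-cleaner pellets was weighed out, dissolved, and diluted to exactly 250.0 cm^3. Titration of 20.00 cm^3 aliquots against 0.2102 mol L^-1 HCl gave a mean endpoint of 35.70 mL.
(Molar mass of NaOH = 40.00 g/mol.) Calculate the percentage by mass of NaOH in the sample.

96.08 %

NaOH + HCl → NaCl + H2O
n(HCl) per titration = 0.03570 × 0.2102 = 7.504 × 10^-3 mol
n(NaOH) in each aliquot = 7.504 × 10^-3 mol (1:1 ratio)
n(NaOH) in the whole flask = 7.504 × 10^-3 × 250.0/20.00 = 0.09380 mol
mass of NaOH = 0.09380 × 40.00 = 3.752 g
% NaOH = 3.752 / 3.905 × 100 = 96.08 %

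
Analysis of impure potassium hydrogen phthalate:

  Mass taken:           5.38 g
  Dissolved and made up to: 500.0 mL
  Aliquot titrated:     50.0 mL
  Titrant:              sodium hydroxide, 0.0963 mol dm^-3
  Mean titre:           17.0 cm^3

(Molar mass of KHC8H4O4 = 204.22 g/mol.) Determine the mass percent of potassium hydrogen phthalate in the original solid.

62.1 %

KHC8H4O4 + NaOH → KNaC8H4O4 + H2O
n(NaOH) per titration = 0.0170 × 0.0963 = 1.64 × 10^-3 mol
n(KHC8H4O4) in each aliquot = 1.64 × 10^-3 mol (1:1 ratio)
n(KHC8H4O4) in the whole flask = 1.64 × 10^-3 × 500.0/50.0 = 0.0164 mol
mass of KHC8H4O4 = 0.0164 × 204.22 = 3.34 g
% KHC8H4O4 = 3.34 / 5.38 × 100 = 62.1 %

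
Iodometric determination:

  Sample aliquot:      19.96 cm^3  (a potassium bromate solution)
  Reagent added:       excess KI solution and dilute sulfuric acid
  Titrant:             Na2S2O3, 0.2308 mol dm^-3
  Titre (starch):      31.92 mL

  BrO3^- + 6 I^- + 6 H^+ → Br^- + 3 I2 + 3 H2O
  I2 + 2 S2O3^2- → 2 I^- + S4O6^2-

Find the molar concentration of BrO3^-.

n(S2O3^2-) = 0.03192 × 0.2308 = 7.367 × 10^-3 mol
n(I2) = n(S2O3^2-)/2 = 3.684 × 10^-3 mol
From the 1:3 ratio, n(BrO3^-) in the aliquot = 1/3 × 3.684 × 10^-3 = 1.228 × 10^-3 mol
[BrO3^-] = 1.228 × 10^-3 / 0.01996 = 0.06152 mol/L

0.06152 mol/L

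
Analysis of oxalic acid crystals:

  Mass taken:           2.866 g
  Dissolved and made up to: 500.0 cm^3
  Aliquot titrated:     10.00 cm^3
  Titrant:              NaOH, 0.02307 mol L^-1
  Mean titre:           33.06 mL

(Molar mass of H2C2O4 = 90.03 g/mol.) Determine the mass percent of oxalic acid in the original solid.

H2C2O4 + 2 NaOH → Na2C2O4 + 2 H2O
n(NaOH) per titration = 0.03306 × 0.02307 = 7.627 × 10^-4 mol
From the 1:2 ratio, n(H2C2O4) in each aliquot = 1/2 × 7.627 × 10^-4 = 3.813 × 10^-4 mol
n(H2C2O4) in the whole flask = 3.813 × 10^-4 × 500.0/10.00 = 0.01907 mol
mass of H2C2O4 = 0.01907 × 90.03 = 1.717 g
% H2C2O4 = 1.717 / 2.866 × 100 = 59.90 %

59.90 %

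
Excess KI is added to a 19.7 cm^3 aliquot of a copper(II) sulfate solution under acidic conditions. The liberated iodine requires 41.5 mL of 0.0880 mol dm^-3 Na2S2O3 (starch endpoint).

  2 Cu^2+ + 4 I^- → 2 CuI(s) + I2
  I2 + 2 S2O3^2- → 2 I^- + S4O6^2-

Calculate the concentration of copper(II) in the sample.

n(S2O3^2-) = 0.0415 × 0.0880 = 3.65 × 10^-3 mol
n(I2) = n(S2O3^2-)/2 = 1.83 × 10^-3 mol
From the 2:1 ratio, n(Cu2+) in the aliquot = 2/1 × 1.83 × 10^-3 = 3.65 × 10^-3 mol
[Cu2+] = 3.65 × 10^-3 / 0.0197 = 0.185 mol/L

0.185 mol/L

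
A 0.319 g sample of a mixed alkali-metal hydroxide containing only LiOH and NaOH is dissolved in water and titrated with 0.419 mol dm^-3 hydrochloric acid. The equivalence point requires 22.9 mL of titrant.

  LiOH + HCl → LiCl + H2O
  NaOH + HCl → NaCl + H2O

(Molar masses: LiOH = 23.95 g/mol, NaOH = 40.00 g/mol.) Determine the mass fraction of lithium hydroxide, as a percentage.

30.3 %

n(HCl) = 0.0229 × 0.419 = 9.60 × 10^-3 mol
Let x = n(LiOH), y = n(NaOH).
Titrant: 1x + 1y = 9.60 × 10^-3;  mass: 23.95x + 40.00y = 0.319
Solving, x = 4.04 × 10^-3 mol, y = 5.56 × 10^-3 mol
mass of LiOH = 4.04 × 10^-3 × 23.95 = 0.0967 g
% LiOH = 0.0967 / 0.319 × 100 = 30.3 %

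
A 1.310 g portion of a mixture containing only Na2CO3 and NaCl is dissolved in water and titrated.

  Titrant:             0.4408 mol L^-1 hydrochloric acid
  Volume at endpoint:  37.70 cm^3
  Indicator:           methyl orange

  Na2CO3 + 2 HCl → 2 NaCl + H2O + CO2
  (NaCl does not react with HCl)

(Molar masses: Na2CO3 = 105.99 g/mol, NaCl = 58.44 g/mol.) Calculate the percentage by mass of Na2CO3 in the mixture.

67.23 %

n(HCl) = 0.03770 × 0.4408 = 0.01662 mol
Let x = n(Na2CO3), y = n(NaCl).
Titrant: 2x = 0.01662;  mass: 105.99x + 58.44y = 1.310
Solving, x = 8.309 × 10^-3 mol, y = 7.346 × 10^-3 mol
mass of Na2CO3 = 8.309 × 10^-3 × 105.99 = 0.8807 g
% Na2CO3 = 0.8807 / 1.310 × 100 = 67.23 %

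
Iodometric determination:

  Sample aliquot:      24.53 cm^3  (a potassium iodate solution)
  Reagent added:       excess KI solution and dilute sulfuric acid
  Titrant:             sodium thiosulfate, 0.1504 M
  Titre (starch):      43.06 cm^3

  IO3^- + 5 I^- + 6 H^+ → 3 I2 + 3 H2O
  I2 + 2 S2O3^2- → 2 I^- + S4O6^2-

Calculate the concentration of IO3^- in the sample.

n(S2O3^2-) = 0.04306 × 0.1504 = 6.476 × 10^-3 mol
n(I2) = n(S2O3^2-)/2 = 3.238 × 10^-3 mol
From the 1:3 ratio, n(IO3^-) in the aliquot = 1/3 × 3.238 × 10^-3 = 1.079 × 10^-3 mol
[IO3^-] = 1.079 × 10^-3 / 0.02453 = 0.04400 mol/L

0.04400 M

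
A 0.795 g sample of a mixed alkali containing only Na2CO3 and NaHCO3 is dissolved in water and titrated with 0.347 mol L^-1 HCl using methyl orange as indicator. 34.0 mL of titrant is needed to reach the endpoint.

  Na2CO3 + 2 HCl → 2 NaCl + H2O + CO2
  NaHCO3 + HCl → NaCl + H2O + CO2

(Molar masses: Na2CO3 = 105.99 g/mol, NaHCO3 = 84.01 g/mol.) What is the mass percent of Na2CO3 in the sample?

n(HCl) = 0.0340 × 0.347 = 0.0118 mol
Let x = n(Na2CO3), y = n(NaHCO3).
Titrant: 2x + 1y = 0.0118;  mass: 105.99x + 84.01y = 0.795
Solving, x = 3.16 × 10^-3 mol, y = 5.47 × 10^-3 mol
mass of Na2CO3 = 3.16 × 10^-3 × 105.99 = 0.335 g
% Na2CO3 = 0.335 / 0.795 × 100 = 42.2 %

42.2 %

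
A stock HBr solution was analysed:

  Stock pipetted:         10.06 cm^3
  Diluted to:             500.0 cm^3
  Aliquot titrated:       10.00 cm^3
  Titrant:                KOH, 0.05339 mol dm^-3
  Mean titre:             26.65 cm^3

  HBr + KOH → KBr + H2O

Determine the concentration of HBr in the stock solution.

n(KOH) = 0.02665 × 0.05339 = 1.423 × 10^-3 mol
n(HBr) in the aliquot = 1.423 × 10^-3 mol (1:1 ratio)
[HBr]_dilute = 1.423 × 10^-3 / 0.01000 = 0.1423 mol/L
Dilution factor = 500.0 / 10.06 = 49.70
[HBr]_stock = 0.1423 × 49.70 = 7.072 mol/L

7.072 mol/L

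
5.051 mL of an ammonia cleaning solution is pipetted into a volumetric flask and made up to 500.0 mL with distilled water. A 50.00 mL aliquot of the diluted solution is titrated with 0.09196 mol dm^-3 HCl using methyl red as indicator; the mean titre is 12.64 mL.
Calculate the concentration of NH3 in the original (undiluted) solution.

NH3 + HCl → NH4Cl
n(HCl) = 0.01264 × 0.09196 = 1.162 × 10^-3 mol
n(NH3) in the aliquot = 1.162 × 10^-3 mol (1:1 ratio)
[NH3]_dilute = 1.162 × 10^-3 / 0.05000 = 0.02325 mol/L
Dilution factor = 500.0 / 5.051 = 98.99
[NH3]_stock = 0.02325 × 98.99 = 2.301 mol/L

2.301 mol/L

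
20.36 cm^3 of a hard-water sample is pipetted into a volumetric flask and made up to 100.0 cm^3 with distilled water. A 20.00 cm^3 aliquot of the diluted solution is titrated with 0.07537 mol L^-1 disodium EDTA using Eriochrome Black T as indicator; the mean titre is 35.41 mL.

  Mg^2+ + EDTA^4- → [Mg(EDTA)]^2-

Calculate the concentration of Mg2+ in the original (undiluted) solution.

0.6554 mol/L

n(EDTA) = 0.03541 × 0.07537 = 2.669 × 10^-3 mol
n(Mg2+) in the aliquot = 2.669 × 10^-3 mol (1:1 ratio)
[Mg2+]_dilute = 2.669 × 10^-3 / 0.02000 = 0.1334 mol/L
Dilution factor = 100.0 / 20.36 = 4.912
[Mg2+]_stock = 0.1334 × 4.912 = 0.6554 mol/L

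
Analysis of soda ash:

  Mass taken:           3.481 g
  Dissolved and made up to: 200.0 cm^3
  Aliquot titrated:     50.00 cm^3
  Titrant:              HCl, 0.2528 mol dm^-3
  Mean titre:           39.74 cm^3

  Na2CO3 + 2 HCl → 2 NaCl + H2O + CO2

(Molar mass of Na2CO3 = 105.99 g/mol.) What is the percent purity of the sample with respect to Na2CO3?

61.18 %

n(HCl) per titration = 0.03974 × 0.2528 = 0.01005 mol
From the 1:2 ratio, n(Na2CO3) in each aliquot = 1/2 × 0.01005 = 5.023 × 10^-3 mol
n(Na2CO3) in the whole flask = 5.023 × 10^-3 × 200.0/50.00 = 0.02009 mol
mass of Na2CO3 = 0.02009 × 105.99 = 2.130 g
% Na2CO3 = 2.130 / 3.481 × 100 = 61.18 %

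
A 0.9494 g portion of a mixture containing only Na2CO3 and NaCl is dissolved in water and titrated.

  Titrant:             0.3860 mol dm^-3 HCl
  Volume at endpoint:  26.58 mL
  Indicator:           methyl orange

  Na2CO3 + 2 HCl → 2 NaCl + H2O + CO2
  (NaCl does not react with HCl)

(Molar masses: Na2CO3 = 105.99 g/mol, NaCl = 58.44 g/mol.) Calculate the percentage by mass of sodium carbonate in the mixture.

n(HCl) = 0.02658 × 0.3860 = 0.01026 mol
Let x = n(Na2CO3), y = n(NaCl).
Titrant: 2x = 0.01026;  mass: 105.99x + 58.44y = 0.9494
Solving, x = 5.130 × 10^-3 mol, y = 6.942 × 10^-3 mol
mass of Na2CO3 = 5.130 × 10^-3 × 105.99 = 0.5437 g
% Na2CO3 = 0.5437 / 0.9494 × 100 = 57.27 %

57.27 %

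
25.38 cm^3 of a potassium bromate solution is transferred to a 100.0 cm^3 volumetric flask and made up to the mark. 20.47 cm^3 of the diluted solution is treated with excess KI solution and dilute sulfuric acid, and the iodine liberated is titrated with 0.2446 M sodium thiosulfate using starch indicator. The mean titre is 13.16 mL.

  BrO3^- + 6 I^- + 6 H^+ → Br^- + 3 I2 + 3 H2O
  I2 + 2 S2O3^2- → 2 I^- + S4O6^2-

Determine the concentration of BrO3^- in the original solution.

0.1033 M

n(S2O3^2-) = 0.01316 × 0.2446 = 3.219 × 10^-3 mol
n(I2) = n(S2O3^2-)/2 = 1.609 × 10^-3 mol
From the 1:3 ratio, n(BrO3^-) in the aliquot = 1/3 × 1.609 × 10^-3 = 5.365 × 10^-4 mol
[BrO3^-]_dilute = 5.365 × 10^-4 / 0.02047 = 0.02621 mol/L
[BrO3^-]_original = 0.02621 × 100.0/25.38 = 0.1033 mol/L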